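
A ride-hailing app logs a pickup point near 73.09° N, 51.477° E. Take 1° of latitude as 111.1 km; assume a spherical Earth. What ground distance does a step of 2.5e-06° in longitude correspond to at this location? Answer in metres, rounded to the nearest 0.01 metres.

0.08 metres

At 73.09° a degree of longitude is 111100 × cos 73.09° ≈ 32315.6 m, so 2.5e-06° corresponds to 0.0807889 m.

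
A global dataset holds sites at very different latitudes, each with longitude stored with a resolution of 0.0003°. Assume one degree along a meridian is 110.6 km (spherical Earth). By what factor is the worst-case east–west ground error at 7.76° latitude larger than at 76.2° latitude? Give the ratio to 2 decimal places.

With a 0.0003° grid the true value lies within half a step, ±0.0003°/2 = ±0.00015°, of the stored one.
At 7.76°: 0.00015° × 110600 × cos 7.76° = 0.00015 × 110600 × 0.9908 ≈ 16.438 m.
At 76.2°: 0.00015° × 110600 × cos 76.2° = 0.00015 × 110600 × 0.2385 ≈ 3.9573 m.
The ratio reduces to cos 7.76° / cos 76.2° = 0.9908/0.2385 ≈ 4.1539.

4.15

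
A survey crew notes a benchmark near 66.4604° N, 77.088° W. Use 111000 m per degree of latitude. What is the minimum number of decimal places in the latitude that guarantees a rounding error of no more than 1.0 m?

One degree of latitude covers 111000 m.
Rounding to N decimal places gives at most 0.5 × 10⁻ᴺ degrees of error, i.e. 0.5 × 10⁻ᴺ × 111000 m.
Need 0.5 × 111000 × 10⁻ᴺ ≤ 1.0 → 10⁻ᴺ ≤ 1.802e-05, so N ≥ 4.74.
So 5 decimal places suffice (0.555 m); 4 would allow up to 5.55 m.

5 decimal places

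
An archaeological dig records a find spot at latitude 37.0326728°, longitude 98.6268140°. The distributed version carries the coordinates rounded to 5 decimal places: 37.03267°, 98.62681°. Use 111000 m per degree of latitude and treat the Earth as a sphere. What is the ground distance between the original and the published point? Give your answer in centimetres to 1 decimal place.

47.1 centimetres

Δlat = 37.0326728 − 37.03267 = +0.0000028°; Δlon = 98.6268140 − 98.62681 = +0.0000040°.
North–south shift: 0.0000028 × 111000 = 0.3108 m.
E–W at 37.0327°: 0.0000040° × 111000 × cos 37.0327° = 0.0000040 × 111000 × 0.7983 ≈ 0.354442 m.
Hypotenuse of the two orthogonal shifts: √(0.3108² + 0.354442²) = 0.471408 m.
That is 0.471408 m = 47.141 cm.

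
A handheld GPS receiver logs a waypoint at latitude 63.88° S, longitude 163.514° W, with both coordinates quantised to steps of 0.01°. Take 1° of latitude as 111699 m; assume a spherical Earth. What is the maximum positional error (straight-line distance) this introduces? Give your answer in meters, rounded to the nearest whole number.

With a 0.01° grid the true value lies within half a step, ±0.01°/2 = ±0.005°, of the stored one.
N–S: 0.005° × 111699 m/° = 558.495 m.
Longitude error → 0.005 × 111699 × cos 63.88° = 0.005 × 111699 × 0.4403 ≈ 245.879 m.
The two errors are perpendicular, so the maximum displacement is √(558.495² + 245.879²) ≈ 610.224 m.

610 meters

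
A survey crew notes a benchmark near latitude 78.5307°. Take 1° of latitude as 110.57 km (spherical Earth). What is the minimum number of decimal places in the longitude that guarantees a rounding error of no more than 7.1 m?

4 decimal places

At 78.5307° one degree of longitude covers 110570 × cos 78.5307° ≈ 110570 × 0.1988 ≈ 21986.1 m.
With N decimal places the half-ulp bound is 0.5·10⁻ᴺ°, or 0.5·10⁻ᴺ × 21986.1 m on the ground.
Setting 10993 × 10⁻ᴺ ≤ 7.1 gives 10ᴺ ≥ 1548, i.e. N ≥ 3.19.
At 3 places the error can reach 11 m, but 4 places keeps it to 1.1 m.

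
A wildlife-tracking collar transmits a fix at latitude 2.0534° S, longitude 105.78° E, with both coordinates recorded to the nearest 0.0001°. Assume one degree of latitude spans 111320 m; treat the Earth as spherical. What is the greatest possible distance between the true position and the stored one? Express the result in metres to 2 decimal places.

Rounding to 4 decimal places leaves each coordinate within ±5e-05° of the true value.
North–south component: 5e-05° × 111320 = 5.566 m.
E–W at 2.0534°: 5e-05° × 111320 × cos 2.0534° = 5e-05 × 111320 × 0.9994 ≈ 5.56243 m.
The two errors are perpendicular, so the maximum displacement is √(5.566² + 5.56243²) ≈ 7.86899 m.

7.87 metres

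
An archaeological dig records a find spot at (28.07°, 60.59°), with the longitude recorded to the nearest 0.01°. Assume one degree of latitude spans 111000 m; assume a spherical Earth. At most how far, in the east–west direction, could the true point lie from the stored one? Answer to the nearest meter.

490 meters

Rounding to 2 decimal places leaves the longitude within ±0.005° of the true value.
At latitude 28.07° a degree of longitude spans 111000 m × cos 28.07° = 111000 × 0.8824 ≈ 97943.4 m.
So at most 0.005° × 97943.4 ≈ 489.717 m east–west.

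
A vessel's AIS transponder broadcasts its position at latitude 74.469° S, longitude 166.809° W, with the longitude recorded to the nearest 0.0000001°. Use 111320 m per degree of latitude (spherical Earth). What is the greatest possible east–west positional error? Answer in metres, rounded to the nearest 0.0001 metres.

0.0015 metres

Rounding to 7 decimal places leaves the longitude within ±5e-08° of the true value.
One degree of longitude at 74.469° is 111320 × cos 74.469° ≈ 111320 × 0.2678 = 29807 m.
So at most 5e-08° × 29807 ≈ 0.00149035 m east–west.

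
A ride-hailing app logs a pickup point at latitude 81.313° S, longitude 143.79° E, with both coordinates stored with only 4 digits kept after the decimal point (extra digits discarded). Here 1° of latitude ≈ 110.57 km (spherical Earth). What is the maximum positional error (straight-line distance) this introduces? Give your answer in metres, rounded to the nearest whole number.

11 metres

Truncating at 4 decimal places can drop up to a full unit in the last place, so each coordinate may be off by as much as 0.0001°.
Latitude error → 0.0001 × 110570 = 11.057 m along the meridian.
Longitude error → 0.0001 × 110570 × cos 81.313° = 0.0001 × 110570 × 0.1510 ≈ 1.67001 m.
The two errors are perpendicular, so the maximum displacement is √(11.057² + 1.67001²) ≈ 11.1824 m.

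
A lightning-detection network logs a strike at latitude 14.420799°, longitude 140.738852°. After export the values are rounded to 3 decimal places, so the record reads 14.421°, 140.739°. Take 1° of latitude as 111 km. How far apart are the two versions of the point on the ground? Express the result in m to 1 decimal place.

27.4 m

Δlat = 14.420799 − 14.421 = -0.000201°; Δlon = 140.738852 − 140.739 = -0.000148°.
N–S: -0.000201° × 111000 m/° = -22.311 m.
East–west at this latitude: -0.000148° × 111000 × cos 14.421° ≈ -0.000148 × 107503 = -15.9104 m.
Distance: √(22.311² + 15.9104²) ≈ 27.4029 m.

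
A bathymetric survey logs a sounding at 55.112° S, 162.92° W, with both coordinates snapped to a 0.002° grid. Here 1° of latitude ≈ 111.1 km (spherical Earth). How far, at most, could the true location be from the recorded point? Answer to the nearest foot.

420 feet

With a 0.002° grid the true value lies within half a step, ±0.002°/2 = ±0.001°, of the stored one.
Latitude error → 0.001 × 111100 = 111.1 m along the meridian.
East–west component at 55.112°: 0.001° × 111100 × cos 55.112° ≈ 0.001 × 63546.3 ≈ 63.5463 m.
The two errors are perpendicular, so the maximum displacement is √(111.1² + 63.5463²) ≈ 127.99 m.
Converting: 127.99 m × 3.2808 ft/m ≈ 419.91 ft.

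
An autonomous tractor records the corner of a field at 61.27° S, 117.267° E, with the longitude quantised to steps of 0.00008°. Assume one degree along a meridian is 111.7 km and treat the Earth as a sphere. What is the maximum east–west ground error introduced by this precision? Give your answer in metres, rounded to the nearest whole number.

2 metres

With a 0.00008° grid the true value lies within half a step, ±0.00008°/2 = ±4e-05°, of the stored one.
Parallels shrink by cos φ, so at 61.27° a degree of longitude is 111700 × 0.4807 ≈ 53692.3 m.
Maximum E–W displacement: 4e-05 × 53692.3 = 2.14769 m.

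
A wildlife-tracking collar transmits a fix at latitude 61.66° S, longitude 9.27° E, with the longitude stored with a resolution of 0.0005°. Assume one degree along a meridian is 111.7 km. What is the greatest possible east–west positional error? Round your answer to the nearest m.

13 m

With a 0.0005° grid the true value lies within half a step, ±0.0005°/2 = ±0.00025°, of the stored one.
Parallels shrink by cos φ, so at 61.66° a degree of longitude is 111700 × 0.4747 ≈ 53024.3 m.
So at most 0.00025° × 53024.3 ≈ 13.2561 m east–west.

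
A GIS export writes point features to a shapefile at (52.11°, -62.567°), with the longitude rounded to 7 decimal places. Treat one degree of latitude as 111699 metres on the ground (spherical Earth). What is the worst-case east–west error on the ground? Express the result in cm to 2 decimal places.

0.34 cm

Rounding to 7 decimal places leaves the longitude within ±5e-08° of the true value.
At latitude 52.11° a degree of longitude spans 111699 m × cos 52.11° = 111699 × 0.6141 ≈ 68599.7 m.
So at most 5e-08° × 68599.7 ≈ 0.00342998 m east–west.
That is 0.00342998 m = 0.343 cm.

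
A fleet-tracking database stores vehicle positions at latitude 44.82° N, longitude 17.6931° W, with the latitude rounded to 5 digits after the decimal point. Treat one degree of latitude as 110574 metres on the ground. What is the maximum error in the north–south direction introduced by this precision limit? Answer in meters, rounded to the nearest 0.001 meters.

Rounding to 5 decimal places leaves the latitude within ±5e-06° of the true value.
North–south distance: 5e-06° × 110574 m/° = 0.55287 m.

0.553 meters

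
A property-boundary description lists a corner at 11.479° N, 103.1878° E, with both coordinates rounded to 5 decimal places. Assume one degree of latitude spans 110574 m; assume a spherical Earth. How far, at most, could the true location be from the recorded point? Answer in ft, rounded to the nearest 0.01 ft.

2.54 ft

Rounding to 5 decimal places leaves each coordinate within ±5e-06° of the true value.
Latitude error → 5e-06 × 110574 = 0.55287 m along the meridian.
East–west component at 11.479°: 5e-06° × 110574 × cos 11.479° ≈ 5e-06 × 108362 ≈ 0.541811 m.
Worst case both components are at the extreme and orthogonal: √(0.55287² + 0.541811²) ≈ 0.774096 m.
Converting: 0.774096 m × 3.2808 ft/m ≈ 2.5397 ft.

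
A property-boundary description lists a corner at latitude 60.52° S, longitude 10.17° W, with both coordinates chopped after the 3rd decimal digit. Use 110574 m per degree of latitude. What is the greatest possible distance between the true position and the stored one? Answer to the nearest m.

123 m

Truncating at 3 decimal places can drop up to a full unit in the last place, so each coordinate may be off by as much as 0.001°.
North–south component: 0.001° × 110574 = 110.574 m.
E–W at 60.52°: 0.001° × 110574 × cos 60.52° = 0.001 × 110574 × 0.4921 ≈ 54.4156 m.
Worst case both components are at the extreme and orthogonal: √(110.574² + 54.4156²) ≈ 123.238 m.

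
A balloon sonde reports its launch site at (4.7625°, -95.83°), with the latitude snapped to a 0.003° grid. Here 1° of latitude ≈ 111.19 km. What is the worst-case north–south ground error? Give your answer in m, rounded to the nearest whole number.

With a 0.003° grid the true value lies within half a step, ±0.003°/2 = ±0.0015°, of the stored one.
Along the meridian that is 0.0015° × 111190 m/° = 166.785 m.

167 m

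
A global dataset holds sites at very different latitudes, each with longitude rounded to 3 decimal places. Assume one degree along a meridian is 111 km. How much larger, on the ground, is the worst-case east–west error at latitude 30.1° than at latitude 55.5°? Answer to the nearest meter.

Rounding to 3 decimal places leaves the longitude within ±0.0005° of the true value.
At 30.1°: 0.0005° × 111000 × cos 30.1° = 0.0005 × 111000 × 0.8652 ≈ 48.016 m.
Error at 55.5° = 0.0005° × 111000 × cos 55.5° ≈ 55.5 × 0.5664 = 31.436 m.
Difference: 48.016 − 31.436 = 16.58 m.

17 meters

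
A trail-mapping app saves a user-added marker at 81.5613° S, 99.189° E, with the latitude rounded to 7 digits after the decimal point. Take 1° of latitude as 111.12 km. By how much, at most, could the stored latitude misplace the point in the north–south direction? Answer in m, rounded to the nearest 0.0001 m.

Rounding to 7 decimal places leaves the latitude within ±5e-08° of the true value.
North–south distance: 5e-08° × 111120 m/° = 0.005556 m.

0.0056 m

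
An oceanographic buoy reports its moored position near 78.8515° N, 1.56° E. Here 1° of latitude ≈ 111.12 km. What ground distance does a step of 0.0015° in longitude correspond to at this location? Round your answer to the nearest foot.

One degree of longitude here spans 111120 × cos 78.8515° = 111120 × 0.1934 ≈ 21485.3 m; 0.0015° of that is 32.228 m.
Converting: 32.228 m × 3.2808 ft/m ≈ 105.73 ft.

106 feet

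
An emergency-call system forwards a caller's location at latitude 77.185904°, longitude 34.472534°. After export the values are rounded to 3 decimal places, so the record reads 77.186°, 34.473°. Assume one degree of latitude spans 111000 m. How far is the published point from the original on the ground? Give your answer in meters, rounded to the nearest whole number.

16 meters

The latitude changed by -0.000096° and the longitude by -0.000466°.
North–south shift: -0.000096 × 111000 = -10.656 m.
East–west at this latitude: -0.000466° × 111000 × cos 77.186° ≈ -0.000466 × 24618.3 = -11.4721 m.
Combined displacement = (10.656² + 11.4721²)^½ ≈ 15.6576 m.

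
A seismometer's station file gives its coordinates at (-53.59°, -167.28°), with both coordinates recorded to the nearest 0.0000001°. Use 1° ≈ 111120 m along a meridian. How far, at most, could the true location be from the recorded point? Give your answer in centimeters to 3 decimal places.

Rounding to 7 decimal places leaves each coordinate within ±5e-08° of the true value.
N–S: 5e-08° × 111120 m/° = 0.005556 m.
East–west component at 53.59°: 5e-08° × 111120 × cos 53.59° ≈ 5e-08 × 65956.3 ≈ 0.00329782 m.
The two errors are perpendicular, so the maximum displacement is √(0.005556² + 0.00329782²) ≈ 0.00646102 m.
That is 0.00646102 m = 0.6461 cm.

0.646 centimeters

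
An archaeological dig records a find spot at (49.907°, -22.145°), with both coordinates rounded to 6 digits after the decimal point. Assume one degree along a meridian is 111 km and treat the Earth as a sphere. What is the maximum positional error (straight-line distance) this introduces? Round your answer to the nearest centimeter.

7 centimeters

Rounding to 6 decimal places leaves each coordinate within ±5e-07° of the true value.
Latitude error → 5e-07 × 111000 = 0.0555 m along the meridian.
East–west component at 49.907°: 5e-07° × 111000 × cos 49.907° ≈ 5e-07 × 71487.3 ≈ 0.0357437 m.
Combining orthogonally: (0.0555² + 0.0357437²)^½ ≈ 0.0660141 m.
That is 0.0660141 m = 6.6014 cm.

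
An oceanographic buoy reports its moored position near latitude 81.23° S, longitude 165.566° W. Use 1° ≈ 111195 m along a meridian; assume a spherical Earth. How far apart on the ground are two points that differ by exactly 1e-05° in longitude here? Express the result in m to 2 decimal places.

0.17 m

At 81.23° a degree of longitude is 111195 × cos 81.23° ≈ 16953.7 m, so 1e-05° corresponds to 0.169537 m.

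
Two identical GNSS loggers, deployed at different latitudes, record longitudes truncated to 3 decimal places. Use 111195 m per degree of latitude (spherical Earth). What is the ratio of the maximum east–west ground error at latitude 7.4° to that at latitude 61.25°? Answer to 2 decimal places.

Truncating at 3 decimal places can drop up to a full unit in the last place, so the longitude may be off by as much as 0.001°.
Error at 7.4° = 0.001° × 111195 × cos 7.4° ≈ 111.2 × 0.9917 = 110.27 m.
At 61.25°: 0.001° × 111195 × cos 61.25° = 0.001 × 111195 × 0.4810 ≈ 53.484 m.
The ratio reduces to cos 7.4° / cos 61.25° = 0.9917/0.4810 ≈ 2.0617.

2.06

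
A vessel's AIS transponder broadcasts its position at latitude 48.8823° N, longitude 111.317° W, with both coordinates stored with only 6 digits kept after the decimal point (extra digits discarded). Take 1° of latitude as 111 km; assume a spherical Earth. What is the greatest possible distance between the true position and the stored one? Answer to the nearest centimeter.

Truncating at 6 decimal places can drop up to a full unit in the last place, so each coordinate may be off by as much as 1e-06°.
N–S: 1e-06° × 111000 m/° = 0.111 m.
E–W at 48.8823°: 1e-06° × 111000 × cos 48.8823° = 1e-06 × 111000 × 0.6576 ≈ 0.0729945 m.
Worst case both components are at the extreme and orthogonal: √(0.111² + 0.0729945²) ≈ 0.13285 m.
That is 0.13285 m = 13.285 cm.

13 centimeters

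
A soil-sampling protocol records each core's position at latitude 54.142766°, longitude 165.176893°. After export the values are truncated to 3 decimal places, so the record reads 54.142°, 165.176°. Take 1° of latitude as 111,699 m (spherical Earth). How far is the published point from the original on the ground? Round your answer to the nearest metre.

104 metres

The latitude changed by +0.000766° and the longitude by +0.000893°.
North–south shift: 0.000766 × 111699 = 85.5614 m.
E–W at 54.142°: 0.000893° × 111699 × cos 54.142° = 0.000893 × 111699 × 0.5858 ≈ 58.4298 m.
Hypotenuse of the two orthogonal shifts: √(85.5614² + 58.4298²) = 103.609 m.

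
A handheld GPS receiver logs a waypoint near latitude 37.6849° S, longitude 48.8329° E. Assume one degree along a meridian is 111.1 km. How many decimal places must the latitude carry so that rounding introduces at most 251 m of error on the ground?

One degree of latitude covers 111100 m.
With N decimal places the half-ulp bound is 0.5·10⁻ᴺ°, or 0.5·10⁻ᴺ × 111100 m on the ground.
Setting 55550 × 10⁻ᴺ ≤ 251 gives 10ᴺ ≥ 221.3, i.e. N ≥ 2.35.
At 2 places the error can reach 556 m, but 3 places keeps it to 55.6 m.

3 decimal places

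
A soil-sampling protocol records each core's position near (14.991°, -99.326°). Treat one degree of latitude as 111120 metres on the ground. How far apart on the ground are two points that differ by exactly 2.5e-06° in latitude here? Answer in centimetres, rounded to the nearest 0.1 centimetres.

27.8 centimetres

Along a meridian 2.5e-06° is 2.5e-06 × 111120 = 0.2778 m.
That is 0.2778 m = 27.78 cm.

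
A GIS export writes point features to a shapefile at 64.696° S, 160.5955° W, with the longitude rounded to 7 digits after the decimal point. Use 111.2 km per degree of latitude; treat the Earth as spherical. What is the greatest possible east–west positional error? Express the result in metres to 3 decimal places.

Rounding to 7 decimal places leaves the longitude within ±5e-08° of the true value.
One degree of longitude at 64.696° is 111200 × cos 64.696° ≈ 111200 × 0.4274 = 47529.2 m.
So at most 5e-08° × 47529.2 ≈ 0.00237646 m east–west.

0.002 metres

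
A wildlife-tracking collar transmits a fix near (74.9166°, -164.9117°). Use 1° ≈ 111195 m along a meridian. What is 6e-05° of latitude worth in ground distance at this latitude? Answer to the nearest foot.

22 feet

Along a meridian 6e-05° is 6e-05 × 111195 = 6.6717 m.
Converting: 6.6717 m × 3.2808 ft/m ≈ 21.889 ft.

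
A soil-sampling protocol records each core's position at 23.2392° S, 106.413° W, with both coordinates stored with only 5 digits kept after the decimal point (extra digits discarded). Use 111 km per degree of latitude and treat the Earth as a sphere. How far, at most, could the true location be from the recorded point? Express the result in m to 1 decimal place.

1.5 m

Truncating at 5 decimal places can drop up to a full unit in the last place, so each coordinate may be off by as much as 1e-05°.
Latitude error → 1e-05 × 111000 = 1.11 m along the meridian.
Longitude error → 1e-05 × 111000 × cos 23.2392° = 1e-05 × 111000 × 0.9189 ≈ 1.01994 m.
Worst case both components are at the extreme and orthogonal: √(1.11² + 1.01994²) ≈ 1.50744 m.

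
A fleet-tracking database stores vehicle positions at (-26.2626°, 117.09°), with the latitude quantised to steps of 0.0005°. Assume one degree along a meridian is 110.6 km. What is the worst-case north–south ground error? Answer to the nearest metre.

28 metres

With a 0.0005° grid the true value lies within half a step, ±0.0005°/2 = ±0.00025°, of the stored one.
Along the meridian that is 0.00025° × 110600 m/° = 27.65 m.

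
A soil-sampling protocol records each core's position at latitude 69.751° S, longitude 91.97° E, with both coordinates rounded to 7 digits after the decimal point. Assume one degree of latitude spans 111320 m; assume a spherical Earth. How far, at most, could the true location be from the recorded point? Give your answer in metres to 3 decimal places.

0.006 metres

Rounding to 7 decimal places leaves each coordinate within ±5e-08° of the true value.
Latitude error → 5e-08 × 111320 = 0.005566 m along the meridian.
E–W at 69.751°: 5e-08° × 111320 × cos 69.751° = 5e-08 × 111320 × 0.3461 ≈ 0.0019264 m.
The two errors are perpendicular, so the maximum displacement is √(0.005566² + 0.0019264²) ≈ 0.00588994 m.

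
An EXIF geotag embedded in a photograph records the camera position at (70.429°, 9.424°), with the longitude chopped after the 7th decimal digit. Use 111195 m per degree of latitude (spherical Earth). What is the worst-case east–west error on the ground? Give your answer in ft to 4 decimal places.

Truncating at 7 decimal places can drop up to a full unit in the last place, so the longitude may be off by as much as 1e-07°.
One degree of longitude at 70.429° is 111195 × cos 70.429° ≈ 111195 × 0.3350 = 37247.5 m.
So at most 1e-07° × 37247.5 ≈ 0.00372475 m east–west.
In feet: 0.00372475 m ÷ 0.3048 ≈ 0.01222 ft.

0.0122 ft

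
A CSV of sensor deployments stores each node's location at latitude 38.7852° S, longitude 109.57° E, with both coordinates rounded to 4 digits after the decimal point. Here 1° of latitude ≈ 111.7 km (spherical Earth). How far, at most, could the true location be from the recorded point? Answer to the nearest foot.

23 feet

Rounding to 4 decimal places leaves each coordinate within ±5e-05° of the true value.
North–south component: 5e-05° × 111700 = 5.585 m.
E–W at 38.7852°: 5e-05° × 111700 × cos 38.7852° = 5e-05 × 111700 × 0.7795 ≈ 4.35351 m.
Worst case both components are at the extreme and orthogonal: √(5.585² + 4.35351²) ≈ 7.08133 m.
Converting: 7.08133 m × 3.2808 ft/m ≈ 23.233 ft.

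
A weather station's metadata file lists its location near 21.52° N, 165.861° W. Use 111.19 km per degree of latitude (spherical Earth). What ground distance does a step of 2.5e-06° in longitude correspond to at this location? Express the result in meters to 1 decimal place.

At 21.52° a degree of longitude is 111190 × cos 21.52° ≈ 103439 m, so 2.5e-06° corresponds to 0.258597 m.

0.3 meters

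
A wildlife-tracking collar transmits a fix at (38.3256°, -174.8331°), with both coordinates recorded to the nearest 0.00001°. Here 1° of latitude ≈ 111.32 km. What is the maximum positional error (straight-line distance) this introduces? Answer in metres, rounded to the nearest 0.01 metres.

0.71 metres

Rounding to 5 decimal places leaves each coordinate within ±5e-06° of the true value.
Latitude error → 5e-06 × 111320 = 0.5566 m along the meridian.
E–W at 38.3256°: 5e-06° × 111320 × cos 38.3256° = 5e-06 × 111320 × 0.7845 ≈ 0.436652 m.
The two errors are perpendicular, so the maximum displacement is √(0.5566² + 0.436652²) ≈ 0.707438 m.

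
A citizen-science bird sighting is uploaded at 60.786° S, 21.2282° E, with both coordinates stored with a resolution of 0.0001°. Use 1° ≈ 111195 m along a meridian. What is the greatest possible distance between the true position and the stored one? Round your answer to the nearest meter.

With a 0.0001° grid the true value lies within half a step, ±0.0001°/2 = ±5e-05°, of the stored one.
Latitude error → 5e-05 × 111195 = 5.55975 m along the meridian.
Longitude error → 5e-05 × 111195 × cos 60.786° = 5e-05 × 111195 × 0.4881 ≈ 2.71356 m.
The two errors are perpendicular, so the maximum displacement is √(5.55975² + 2.71356²) ≈ 6.18662 m.

6 meters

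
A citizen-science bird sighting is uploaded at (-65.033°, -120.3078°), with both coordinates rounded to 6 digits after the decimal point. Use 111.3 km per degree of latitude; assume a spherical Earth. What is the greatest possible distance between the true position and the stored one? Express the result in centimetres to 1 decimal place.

Rounding to 6 decimal places leaves each coordinate within ±5e-07° of the true value.
N–S: 5e-07° × 111300 m/° = 0.05565 m.
E–W at 65.033°: 5e-07° × 111300 × cos 65.033° = 5e-07 × 111300 × 0.4221 ≈ 0.0234897 m.
The two errors are perpendicular, so the maximum displacement is √(0.05565² + 0.0234897²) ≈ 0.0604044 m.
That is 0.0604044 m = 6.0404 cm.

6.0 centimetres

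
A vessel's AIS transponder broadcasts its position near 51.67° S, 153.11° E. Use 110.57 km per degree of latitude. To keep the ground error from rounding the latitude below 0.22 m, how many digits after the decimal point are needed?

6 decimal places

One degree of latitude covers 110570 m.
With N decimal places the half-ulp bound is 0.5·10⁻ᴺ°, or 0.5·10⁻ᴺ × 110570 m on the ground.
Need 0.5 × 110570 × 10⁻ᴺ ≤ 0.22 → 10⁻ᴺ ≤ 3.979e-06, so N ≥ 5.40.
At 5 places the error can reach 0.553 m, but 6 places keeps it to 0.0553 m.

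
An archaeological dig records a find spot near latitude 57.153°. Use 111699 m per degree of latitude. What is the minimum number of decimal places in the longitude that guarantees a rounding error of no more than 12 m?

At 57.153° one degree of longitude covers 111699 × cos 57.153° ≈ 111699 × 0.5424 ≈ 60585.3 m.
Rounding to N decimal places gives at most 0.5 × 10⁻ᴺ degrees of error, i.e. 0.5 × 10⁻ᴺ × 60585.3 m.
Setting 30292.6 × 10⁻ᴺ ≤ 12 gives 10ᴺ ≥ 2524, i.e. N ≥ 3.40.
At 3 places the error can reach 30.3 m, but 4 places keeps it to 3.03 m.

4 decimal places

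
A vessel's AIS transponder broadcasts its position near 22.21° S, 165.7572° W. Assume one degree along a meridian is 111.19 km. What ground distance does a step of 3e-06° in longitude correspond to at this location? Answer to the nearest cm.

One degree of longitude here spans 111190 × cos 22.21° = 111190 × 0.9258 ≈ 102940 m; 3e-06° of that is 0.308821 m.
That is 0.308821 m = 30.882 cm.

31 cm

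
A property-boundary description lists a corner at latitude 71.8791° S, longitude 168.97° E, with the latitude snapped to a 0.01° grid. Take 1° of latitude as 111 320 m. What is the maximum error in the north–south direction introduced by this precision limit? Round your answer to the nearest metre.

With a 0.01° grid the true value lies within half a step, ±0.01°/2 = ±0.005°, of the stored one.
North–south distance: 0.005° × 111320 m/° = 556.6 m.

557 metres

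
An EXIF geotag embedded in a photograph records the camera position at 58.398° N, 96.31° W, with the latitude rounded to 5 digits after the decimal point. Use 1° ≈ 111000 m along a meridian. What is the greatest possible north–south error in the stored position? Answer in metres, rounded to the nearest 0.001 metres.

0.555 metres

Rounding to 5 decimal places leaves the latitude within ±5e-06° of the true value.
North–south distance: 5e-06° × 111000 m/° = 0.555 m.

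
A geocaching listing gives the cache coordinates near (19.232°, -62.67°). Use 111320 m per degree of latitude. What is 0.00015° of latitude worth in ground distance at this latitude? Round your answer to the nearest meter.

17 meters

0.00015° × 111320 m/° = 16.698 m.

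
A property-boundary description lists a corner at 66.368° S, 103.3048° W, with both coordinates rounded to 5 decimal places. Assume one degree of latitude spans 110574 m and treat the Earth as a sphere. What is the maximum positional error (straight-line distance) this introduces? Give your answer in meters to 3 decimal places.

0.596 meters

Rounding to 5 decimal places leaves each coordinate within ±5e-06° of the true value.
N–S: 5e-06° × 110574 m/° = 0.55287 m.
Longitude error → 5e-06 × 110574 × cos 66.368° = 5e-06 × 110574 × 0.4009 ≈ 0.221624 m.
The two errors are perpendicular, so the maximum displacement is √(0.55287² + 0.221624²) ≈ 0.595636 m.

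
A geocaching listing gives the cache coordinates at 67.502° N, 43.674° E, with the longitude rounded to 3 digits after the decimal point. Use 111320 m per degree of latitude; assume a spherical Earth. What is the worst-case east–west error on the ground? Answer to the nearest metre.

Rounding to 3 decimal places leaves the longitude within ±0.0005° of the true value.
Parallels shrink by cos φ, so at 67.502° a degree of longitude is 111320 × 0.3827 ≈ 42596.7 m.
So at most 0.0005° × 42596.7 ≈ 21.2984 m east–west.

21 metres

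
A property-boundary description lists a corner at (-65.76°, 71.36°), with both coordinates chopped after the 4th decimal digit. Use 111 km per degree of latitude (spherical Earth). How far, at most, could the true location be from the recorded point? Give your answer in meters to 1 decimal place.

Truncating at 4 decimal places can drop up to a full unit in the last place, so each coordinate may be off by as much as 0.0001°.
North–south component: 0.0001° × 111000 = 11.1 m.
Longitude error → 0.0001 × 111000 × cos 65.76° = 0.0001 × 111000 × 0.4106 ≈ 4.55721 m.
Combining orthogonally: (11.1² + 4.55721²)^½ ≈ 11.9991 m.

12.0 meters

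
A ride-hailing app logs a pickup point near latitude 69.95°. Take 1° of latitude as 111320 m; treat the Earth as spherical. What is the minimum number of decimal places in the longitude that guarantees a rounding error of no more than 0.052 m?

At 69.95° one degree of longitude covers 111320 × cos 69.95° ≈ 111320 × 0.3428 ≈ 38165 m.
With N decimal places the half-ulp bound is 0.5·10⁻ᴺ°, or 0.5·10⁻ᴺ × 38165 m on the ground.
Need 0.5 × 38165 × 10⁻ᴺ ≤ 0.052 → 10⁻ᴺ ≤ 2.725e-06, so N ≥ 5.56.
N = 5 would give 0.191 m (too coarse); N = 6 gives 0.0191 m ≤ 0.052 m.

6 decimal places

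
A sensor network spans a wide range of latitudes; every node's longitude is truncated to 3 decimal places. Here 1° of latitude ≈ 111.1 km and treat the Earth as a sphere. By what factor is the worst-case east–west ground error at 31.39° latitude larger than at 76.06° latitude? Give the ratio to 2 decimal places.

Truncating at 3 decimal places can drop up to a full unit in the last place, so the longitude may be off by as much as 0.001°.
At 31.39°: 0.001° × 111100 × cos 31.39° = 0.001 × 111100 × 0.8536 ≈ 94.84 m.
Error at 76.06° = 0.001° × 111100 × cos 76.06° ≈ 111.1 × 0.2409 = 26.765 m.
The ratio reduces to cos 31.39° / cos 76.06° = 0.8536/0.2409 ≈ 3.5435.

3.54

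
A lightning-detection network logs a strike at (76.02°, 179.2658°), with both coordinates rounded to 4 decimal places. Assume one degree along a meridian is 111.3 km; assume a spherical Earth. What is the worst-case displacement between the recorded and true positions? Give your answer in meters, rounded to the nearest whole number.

Rounding to 4 decimal places leaves each coordinate within ±5e-05° of the true value.
Latitude error → 5e-05 × 111300 = 5.565 m along the meridian.
E–W at 76.02°: 5e-05° × 111300 × cos 76.02° = 5e-05 × 111300 × 0.2416 ≈ 1.34441 m.
Worst case both components are at the extreme and orthogonal: √(5.565² + 1.34441²) ≈ 5.72509 m.

6 meters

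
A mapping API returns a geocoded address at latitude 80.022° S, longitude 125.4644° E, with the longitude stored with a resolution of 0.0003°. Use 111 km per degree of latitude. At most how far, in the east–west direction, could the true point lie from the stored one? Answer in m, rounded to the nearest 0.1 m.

2.9 m

With a 0.0003° grid the true value lies within half a step, ±0.0003°/2 = ±0.00015°, of the stored one.
Parallels shrink by cos φ, so at 80.022° a degree of longitude is 111000 × 0.1733 ≈ 19233 m.
So at most 0.00015° × 19233 ≈ 2.88495 m east–west.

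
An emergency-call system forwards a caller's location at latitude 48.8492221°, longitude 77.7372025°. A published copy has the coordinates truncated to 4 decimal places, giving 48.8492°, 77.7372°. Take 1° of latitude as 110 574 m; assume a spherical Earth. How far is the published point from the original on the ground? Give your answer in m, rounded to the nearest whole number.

The latitude changed by +0.0000221° and the longitude by +0.0000025°.
North–south shift: 0.0000221 × 110574 = 2.44369 m.
E–W at 48.8492°: 0.0000025° × 110574 × cos 48.8492° = 0.0000025 × 110574 × 0.6580 ≈ 0.181906 m.
Hypotenuse of the two orthogonal shifts: √(2.44369² + 0.181906²) = 2.45045 m.

2 m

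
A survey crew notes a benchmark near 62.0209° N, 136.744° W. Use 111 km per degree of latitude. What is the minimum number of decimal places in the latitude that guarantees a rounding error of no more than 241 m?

3

One degree of latitude covers 111000 m.
With N decimal places the half-ulp bound is 0.5·10⁻ᴺ°, or 0.5·10⁻ᴺ × 111000 m on the ground.
Need 0.5 × 111000 × 10⁻ᴺ ≤ 241 → 10⁻ᴺ ≤ 4.342e-03, so N ≥ 2.36.
N = 2 would give 555 m (too coarse); N = 3 gives 55.5 m ≤ 241 m.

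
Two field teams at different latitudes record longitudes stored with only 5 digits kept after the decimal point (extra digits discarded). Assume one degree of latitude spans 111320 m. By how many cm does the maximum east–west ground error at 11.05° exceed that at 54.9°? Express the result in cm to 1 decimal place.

45.2 cm

Truncating at 5 decimal places can drop up to a full unit in the last place, so the longitude may be off by as much as 1e-05°.
Error at 11.05° = 1e-05° × 111320 × cos 11.05° ≈ 1.1132 × 0.9815 = 1.0926 m.
At 54.9°: 1e-05° × 111320 × cos 54.9° = 1e-05 × 111320 × 0.5750 ≈ 0.6401 m.
Difference: 1.0926 − 0.6401 = 0.45247 m.
That is 0.452466 m = 45.247 cm.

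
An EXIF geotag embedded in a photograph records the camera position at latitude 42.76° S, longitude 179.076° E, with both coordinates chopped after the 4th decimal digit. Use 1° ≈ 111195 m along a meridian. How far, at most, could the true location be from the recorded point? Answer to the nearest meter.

Truncating at 4 decimal places can drop up to a full unit in the last place, so each coordinate may be off by as much as 0.0001°.
Latitude error → 0.0001 × 111195 = 11.1195 m along the meridian.
Longitude error → 0.0001 × 111195 × cos 42.76° = 0.0001 × 111195 × 0.7342 ≈ 8.16398 m.
Worst case both components are at the extreme and orthogonal: √(11.1195² + 8.16398²) ≈ 13.7947 m.

14 meters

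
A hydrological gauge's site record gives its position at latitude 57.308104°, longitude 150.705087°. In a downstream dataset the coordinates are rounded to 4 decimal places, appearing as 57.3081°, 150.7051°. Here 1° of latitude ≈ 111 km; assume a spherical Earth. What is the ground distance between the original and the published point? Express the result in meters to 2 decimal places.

The latitude changed by +0.000004° and the longitude by -0.000013°.
N–S: 0.000004° × 111000 m/° = 0.444 m.
East–west at this latitude: -0.000013° × 111000 × cos 57.3081° ≈ -0.000013 × 59953.5 = -0.779395 m.
Hypotenuse of the two orthogonal shifts: √(0.444² + 0.779395²) = 0.896991 m.

0.90 meters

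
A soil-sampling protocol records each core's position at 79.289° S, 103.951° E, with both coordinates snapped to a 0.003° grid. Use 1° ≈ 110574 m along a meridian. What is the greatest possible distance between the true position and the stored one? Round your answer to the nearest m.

169 m

With a 0.003° grid the true value lies within half a step, ±0.003°/2 = ±0.0015°, of the stored one.
North–south component: 0.0015° × 110574 = 165.861 m.
East–west component at 79.289°: 0.0015° × 110574 × cos 79.289° ≈ 0.0015 × 20550.8 ≈ 30.8261 m.
The two errors are perpendicular, so the maximum displacement is √(165.861² + 30.8261²) ≈ 168.701 m.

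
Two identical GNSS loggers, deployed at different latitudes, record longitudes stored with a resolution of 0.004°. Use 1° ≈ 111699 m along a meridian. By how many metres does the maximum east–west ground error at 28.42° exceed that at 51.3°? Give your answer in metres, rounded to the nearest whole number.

With a 0.004° grid the true value lies within half a step, ±0.004°/2 = ±0.002°, of the stored one.
At 28.42°: 0.002° × 111699 × cos 28.42° = 0.002 × 111699 × 0.8795 ≈ 196.47 m.
Error at 51.3° = 0.002° × 111699 × cos 51.3° ≈ 223.4 × 0.6252 = 139.68 m.
Difference: 196.47 − 139.68 = 56.797 m.

57 metres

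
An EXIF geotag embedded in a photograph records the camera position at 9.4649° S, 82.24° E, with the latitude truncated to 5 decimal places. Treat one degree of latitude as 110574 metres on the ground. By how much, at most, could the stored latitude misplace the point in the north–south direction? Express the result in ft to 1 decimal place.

Truncating at 5 decimal places can drop up to a full unit in the last place, so the latitude may be off by as much as 1e-05°.
North–south distance: 1e-05° × 110574 m/° = 1.10574 m.
In feet: 1.10574 m ÷ 0.3048 ≈ 3.6278 ft.

3.6 ft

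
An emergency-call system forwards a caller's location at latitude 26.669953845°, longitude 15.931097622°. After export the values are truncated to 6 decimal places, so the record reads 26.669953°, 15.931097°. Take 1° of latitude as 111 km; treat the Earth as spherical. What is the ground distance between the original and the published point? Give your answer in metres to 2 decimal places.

The latitude changed by +0.000000845° and the longitude by +0.000000622°.
North–south shift: 0.000000845 × 111000 = 0.093795 m.
E–W at 26.67°: 0.000000622° × 111000 × cos 26.67° = 0.000000622 × 111000 × 0.8936 ≈ 0.0616964 m.
Distance: √(0.093795² + 0.0616964²) ≈ 0.112267 m.

0.11 metres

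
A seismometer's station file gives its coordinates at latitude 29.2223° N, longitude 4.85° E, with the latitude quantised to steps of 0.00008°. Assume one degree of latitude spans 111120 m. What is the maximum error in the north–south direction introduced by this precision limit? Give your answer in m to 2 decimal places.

4.44 m

With a 0.00008° grid the true value lies within half a step, ±0.00008°/2 = ±4e-05°, of the stored one.
North–south distance: 4e-05° × 111120 m/° = 4.4448 m.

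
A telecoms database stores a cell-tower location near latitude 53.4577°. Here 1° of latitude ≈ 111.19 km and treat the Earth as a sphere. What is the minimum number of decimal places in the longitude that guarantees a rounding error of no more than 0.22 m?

At 53.4577° one degree of longitude covers 111190 × cos 53.4577° ≈ 111190 × 0.5954 ≈ 66204.3 m.
With N decimal places the half-ulp bound is 0.5·10⁻ᴺ°, or 0.5·10⁻ᴺ × 66204.3 m on the ground.
Setting 33102.2 × 10⁻ᴺ ≤ 0.22 gives 10ᴺ ≥ 1.505e+05, i.e. N ≥ 5.18.
At 5 places the error can reach 0.331 m, but 6 places keeps it to 0.0331 m.

6 decimal places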